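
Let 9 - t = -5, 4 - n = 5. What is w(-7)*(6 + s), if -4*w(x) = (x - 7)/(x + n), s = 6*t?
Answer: -315/8 ≈ -39.375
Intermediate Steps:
n = -1 (n = 4 - 1*5 = 4 - 5 = -1)
t = 14 (t = 9 - 1*(-5) = 9 + 5 = 14)
s = 84 (s = 6*14 = 84)
w(x) = -(-7 + x)/(4*(-1 + x)) (w(x) = -(x - 7)/(4*(x - 1)) = -(-7 + x)/(4*(-1 + x)))
w(-7)*(6 + s) = ((7 - 1*(-7))/(4*(-1 - 7)))*(6 + 84) = ((¼)*(7 + 7)/(-8))*90 = ((¼)*(-⅛)*14)*90 = -7/16*90 = -315/8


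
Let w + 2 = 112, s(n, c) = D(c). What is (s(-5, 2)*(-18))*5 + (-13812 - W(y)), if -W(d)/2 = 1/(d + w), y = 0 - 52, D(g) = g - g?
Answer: -400547/29 ≈ -13812.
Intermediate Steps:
D(g) = 0
s(n, c) = 0
w = 110 (w = -2 + 112 = 110)
y = -52
W(d) = -2/(110 + d) (W(d) = -2/(d + 110) = -2/(110 + d))
(s(-5, 2)*(-18))*5 + (-13812 - W(y)) = (0*(-18))*5 + (-13812 - (-2)/(110 - 52)) = 0*5 + (-13812 - (-2)/58) = 0 + (-13812 - (-2)/58) = 0 + (-13812 - 1*(-1/29)) = 0 + (-13812 + 1/29) = 0 - 400547/29 = -400547/29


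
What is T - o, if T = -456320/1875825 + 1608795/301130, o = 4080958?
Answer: -92207854637374249/22594687290 ≈ -4.0810e+6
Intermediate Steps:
T = 115216249571/22594687290 (T = -456320*1/1875825 + 1608795*(1/301130) = -91264/375165 + 321759/60226 = 115216249571/22594687290 ≈ 5.0993)
T - o = 115216249571/22594687290 - 1*4080958 = 115216249571/22594687290 - 4080958 = -92207854637374249/22594687290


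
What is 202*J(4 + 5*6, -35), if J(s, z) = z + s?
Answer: -202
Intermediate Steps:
J(s, z) = s + z
202*J(4 + 5*6, -35) = 202*((4 + 5*6) - 35) = 202*((4 + 30) - 35) = 202*(34 - 35) = 202*(-1) = -202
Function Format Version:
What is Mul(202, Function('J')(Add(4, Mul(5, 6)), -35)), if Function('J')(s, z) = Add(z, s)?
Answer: -202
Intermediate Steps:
Function('J')(s, z) = Add(s, z)
Mul(202, Function('J')(Add(4, Mul(5, 6)), -35)) = Mul(202, Add(Add(4, Mul(5, 6)), -35)) = Mul(202, Add(Add(4, 30), -35)) = Mul(202, Add(34, -35)) = Mul(202, -1) = -202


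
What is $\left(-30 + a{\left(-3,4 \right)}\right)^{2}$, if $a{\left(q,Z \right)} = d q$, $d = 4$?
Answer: $1764$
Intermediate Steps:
$a{\left(q,Z \right)} = 4 q$
$\left(-30 + a{\left(-3,4 \right)}\right)^{2} = \left(-30 + 4 \left(-3\right)\right)^{2} = \left(-30 - 12\right)^{2} = \left(-42\right)^{2} = 1764$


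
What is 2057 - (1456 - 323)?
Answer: 924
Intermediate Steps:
2057 - (1456 - 323) = 2057 - 1*1133 = 2057 - 1133 = 924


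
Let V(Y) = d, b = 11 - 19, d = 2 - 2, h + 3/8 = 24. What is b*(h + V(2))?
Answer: -189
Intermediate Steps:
h = 189/8 (h = -3/8 + 24 = 189/8 ≈ 23.625)
d = 0
b = -8
V(Y) = 0
b*(h + V(2)) = -8*(189/8 + 0) = -8*189/8 = -189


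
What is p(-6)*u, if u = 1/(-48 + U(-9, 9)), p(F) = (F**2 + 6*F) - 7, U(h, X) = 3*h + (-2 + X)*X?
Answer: 7/12 ≈ 0.58333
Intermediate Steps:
U(h, X) = 3*h + X*(-2 + X)
p(F) = -7 + F**2 + 6*F
u = -1/12 (u = 1/(-48 + (9**2 - 2*9 + 3*(-9))) = 1/(-48 + (81 - 18 - 27)) = 1/(-48 + 36) = 1/(-12) = -1/12 ≈ -0.083333)
p(-6)*u = (-7 + (-6)**2 + 6*(-6))*(-1/12) = (-7 + 36 - 36)*(-1/12) = -7*(-1/12) = 7/12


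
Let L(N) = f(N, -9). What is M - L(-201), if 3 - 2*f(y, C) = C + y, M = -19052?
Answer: -38317/2 ≈ -19159.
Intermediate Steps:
f(y, C) = 3/2 - C/2 - y/2 (f(y, C) = 3/2 - (C + y)/2 = 3/2 + (-C/2 - y/2) = 3/2 - C/2 - y/2)
L(N) = 6 - N/2 (L(N) = 3/2 - ½*(-9) - N/2 = 3/2 + 9/2 - N/2 = 6 - N/2)
M - L(-201) = -19052 - (6 - ½*(-201)) = -19052 - (6 + 201/2) = -19052 - 1*213/2 = -19052 - 213/2 = -38317/2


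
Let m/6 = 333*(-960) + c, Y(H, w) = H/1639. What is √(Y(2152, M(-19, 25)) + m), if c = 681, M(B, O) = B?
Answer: I*√5141598748946/1639 ≈ 1383.5*I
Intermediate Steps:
Y(H, w) = H/1639 (Y(H, w) = H*(1/1639) = H/1639)
m = -1913994 (m = 6*(333*(-960) + 681) = 6*(-319680 + 681) = 6*(-318999) = -1913994)
√(Y(2152, M(-19, 25)) + m) = √((1/1639)*2152 - 1913994) = √(2152/1639 - 1913994) = √(-3137034014/1639) = I*√5141598748946/1639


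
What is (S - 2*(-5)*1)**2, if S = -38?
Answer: 784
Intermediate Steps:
(S - 2*(-5)*1)**2 = (-38 - 2*(-5)*1)**2 = (-38 + 10*1)**2 = (-38 + 10)**2 = (-28)**2 = 784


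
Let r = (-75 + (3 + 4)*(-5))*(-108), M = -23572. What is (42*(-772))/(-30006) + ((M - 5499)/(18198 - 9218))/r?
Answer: 192122101843/177839560800 ≈ 1.0803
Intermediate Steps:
r = 11880 (r = (-75 + 7*(-5))*(-108) = (-75 - 35)*(-108) = -110*(-108) = 11880)
(42*(-772))/(-30006) + ((M - 5499)/(18198 - 9218))/r = (42*(-772))/(-30006) + ((-23572 - 5499)/(18198 - 9218))/11880 = -32424*(-1/30006) - 29071/8980*(1/11880) = 5404/5001 - 29071*1/8980*(1/11880) = 5404/5001 - 29071/8980*1/11880 = 5404/5001 - 29071/106682400 = 192122101843/177839560800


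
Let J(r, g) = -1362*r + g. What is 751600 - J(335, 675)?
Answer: 1207195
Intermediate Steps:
J(r, g) = g - 1362*r
751600 - J(335, 675) = 751600 - (675 - 1362*335) = 751600 - (675 - 456270) = 751600 - 1*(-455595) = 751600 + 455595 = 1207195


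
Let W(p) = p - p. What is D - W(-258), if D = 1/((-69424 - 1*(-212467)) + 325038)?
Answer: 1/468081 ≈ 2.1364e-6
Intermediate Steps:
D = 1/468081 (D = 1/((-69424 + 212467) + 325038) = 1/(143043 + 325038) = 1/468081 ≈ 2.1364e-6)
W(p) = 0
D - W(-258) = 1/468081 - 1*0 = 1/468081 + 0 = 1/468081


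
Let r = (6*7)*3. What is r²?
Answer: 15876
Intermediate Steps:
r = 126 (r = 42*3 = 126)
r² = 126² = 15876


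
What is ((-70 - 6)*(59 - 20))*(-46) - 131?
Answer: 136213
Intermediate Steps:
((-70 - 6)*(59 - 20))*(-46) - 131 = -76*39*(-46) - 131 = -2964*(-46) - 131 = 136344 - 131 = 136213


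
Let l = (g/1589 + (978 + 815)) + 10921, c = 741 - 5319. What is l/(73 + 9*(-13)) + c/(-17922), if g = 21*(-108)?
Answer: -4306063177/14917078 ≈ -288.67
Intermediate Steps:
g = -2268
c = -4578
l = 2885754/227 (l = (-2268/1589 + (978 + 815)) + 10921 = (-2268*1/1589 + 1793) + 10921 = (-324/227 + 1793) + 10921 = 406687/227 + 10921 = 2885754/227 ≈ 12713.)
l/(73 + 9*(-13)) + c/(-17922) = 2885754/(227*(73 + 9*(-13))) - 4578/(-17922) = 2885754/(227*(73 - 117)) - 4578*(-1/17922) = (2885754/227)/(-44) + 763/2987 = (2885754/227)*(-1/44) + 763/2987 = -1442877/4994 + 763/2987 = -4306063177/14917078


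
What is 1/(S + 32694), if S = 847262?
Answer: 1/879956 ≈ 1.1364e-6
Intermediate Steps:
1/(S + 32694) = 1/(847262 + 32694) = 1/879956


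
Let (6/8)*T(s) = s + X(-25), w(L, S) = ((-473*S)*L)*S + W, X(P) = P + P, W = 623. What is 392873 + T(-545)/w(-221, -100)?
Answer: 1232046533547257/3135991869 ≈ 3.9287e+5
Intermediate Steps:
X(P) = 2*P
w(L, S) = 623 - 473*L*S² (w(L, S) = ((-473*S)*L)*S + 623 = (-473*L*S)*S + 623 = -473*L*S² + 623 = 623 - 473*L*S²)
T(s) = -200/3 + 4*s/3 (T(s) = 4*(s + 2*(-25))/3 = 4*(s - 50)/3 = 4*(-50 + s)/3 = -200/3 + 4*s/3)
392873 + T(-545)/w(-221, -100) = 392873 + (-200/3 + (4/3)*(-545))/(623 - 473*(-221)*(-100)²) = 392873 + (-200/3 - 2180/3)/(623 - 473*(-221)*10000) = 392873 - 2380/(3*(623 + 1045330000)) = 392873 - 2380/3/1045330623 = 392873 - 2380/3*1/1045330623 = 392873 - 2380/3135991869 = 1232046533547257/3135991869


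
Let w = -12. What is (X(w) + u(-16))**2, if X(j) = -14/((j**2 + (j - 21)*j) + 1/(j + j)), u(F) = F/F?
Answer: 159340129/167935681 ≈ 0.94882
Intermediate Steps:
u(F) = 1
X(j) = -14/(j**2 + 1/(2*j) + j*(-21 + j)) (X(j) = -14/((j**2 + (-21 + j)*j) + 1/(2*j)) = -14/((j**2 + j*(-21 + j)) + 1/(2*j)) = -14/(j**2 + 1/(2*j) + j*(-21 + j)))
(X(w) + u(-16))**2 = (-28*(-12)/(1 - 42*(-12)**2 + 4*(-12)**3) + 1)**2 = (-28*(-12)/(1 - 42*144 + 4*(-1728)) + 1)**2 = (-28*(-12)/(1 - 6048 - 6912) + 1)**2 = (-28*(-12)/(-12959) + 1)**2 = (-28*(-12)*(-1/12959) + 1)**2 = (-336/12959 + 1)**2 = (12623/12959)**2 = 159340129/167935681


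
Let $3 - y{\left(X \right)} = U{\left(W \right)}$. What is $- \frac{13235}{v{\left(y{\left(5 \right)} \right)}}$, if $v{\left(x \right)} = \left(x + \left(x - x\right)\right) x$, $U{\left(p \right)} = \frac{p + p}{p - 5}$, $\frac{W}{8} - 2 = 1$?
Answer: $- \frac{4777835}{81} \approx -58986.0$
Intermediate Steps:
$W = 24$ ($W = 16 + 8 \cdot 1 = 16 + 8 = 24$)
$U{\left(p \right)} = \frac{2 p}{-5 + p}$
$y{\left(X \right)} = \frac{9}{19}$ ($y{\left(X \right)} = 3 - 2 \cdot 24 \frac{1}{-5 + 24} = 3 - 2 \cdot 24 \cdot \frac{1}{19} = 3 - \frac{48}{19} = \frac{9}{19}$)
$v{\left(x \right)} = x^{2}$ ($v{\left(x \right)} = \left(x + 0\right) x = x x = x^{2}$)
$- \frac{13235}{v{\left(y{\left(5 \right)} \right)}} = - \frac{13235}{\left(\frac{9}{19}\right)^{2}} = - \frac{13235}{\frac{81}{361}} = \left(-13235\right) \frac{361}{81} = - \frac{4777835}{81}$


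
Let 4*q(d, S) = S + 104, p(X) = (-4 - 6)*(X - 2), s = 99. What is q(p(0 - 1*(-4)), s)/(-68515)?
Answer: -203/274060 ≈ -0.00074071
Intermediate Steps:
p(X) = 20 - 10*X (p(X) = -10*(-2 + X) = 20 - 10*X)
q(d, S) = 26 + S/4 (q(d, S) = (S + 104)/4 = (104 + S)/4 = 26 + S/4)
q(p(0 - 1*(-4)), s)/(-68515) = (26 + (¼)*99)/(-68515) = (26 + 99/4)*(-1/68515) = (203/4)*(-1/68515) = -203/274060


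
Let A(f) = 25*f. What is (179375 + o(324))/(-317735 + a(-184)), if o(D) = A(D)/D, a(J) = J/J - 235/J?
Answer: -11003200/19487607 ≈ -0.56463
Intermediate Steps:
a(J) = 1 - 235/J
o(D) = 25 (o(D) = (25*D)/D = 25)
(179375 + o(324))/(-317735 + a(-184)) = (179375 + 25)/(-317735 + (-235 - 184)/(-184)) = 179400/(-317735 - 1/184*(-419)) = 179400/(-317735 + 419/184) = 179400/(-58462821/184) = 179400*(-184/58462821) = -11003200/19487607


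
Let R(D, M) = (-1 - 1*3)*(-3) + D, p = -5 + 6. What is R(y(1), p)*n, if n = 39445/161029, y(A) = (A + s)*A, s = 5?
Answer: 710010/161029 ≈ 4.4092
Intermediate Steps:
p = 1
y(A) = A*(5 + A) (y(A) = (A + 5)*A = (5 + A)*A = A*(5 + A))
R(D, M) = 12 + D (R(D, M) = (-1 - 3)*(-3) + D = -4*(-3) + D = 12 + D)
n = 39445/161029 (n = 39445*(1/161029) = 39445/161029 ≈ 0.24496)
R(y(1), p)*n = (12 + 1*(5 + 1))*(39445/161029) = (12 + 1*6)*(39445/161029) = (12 + 6)*(39445/161029) = 18*(39445/161029) = 710010/161029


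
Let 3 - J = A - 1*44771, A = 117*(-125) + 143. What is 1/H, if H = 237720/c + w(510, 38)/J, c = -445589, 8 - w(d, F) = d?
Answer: -13201910892/7155010999 ≈ -1.8451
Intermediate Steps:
w(d, F) = 8 - d
A = -14482 (A = -14625 + 143 = -14482)
J = 59256 (J = 3 - (-14482 - 1*44771) = 3 - (-14482 - 44771) = 3 - 1*(-59253) = 3 + 59253 = 59256)
H = -7155010999/13201910892 (H = 237720/(-445589) + (8 - 1*510)/59256 = 237720*(-1/445589) + (8 - 510)*(1/59256) = -237720/445589 - 502*1/59256 = -237720/445589 - 251/29628 = -7155010999/13201910892 ≈ -0.54197)
1/H = 1/(-7155010999/13201910892) = -13201910892/7155010999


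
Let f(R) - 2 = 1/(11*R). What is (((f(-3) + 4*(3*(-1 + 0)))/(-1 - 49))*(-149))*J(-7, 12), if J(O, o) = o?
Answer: -98638/275 ≈ -358.68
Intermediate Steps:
f(R) = 2 + 1/(11*R)
(((f(-3) + 4*(3*(-1 + 0)))/(-1 - 49))*(-149))*J(-7, 12) = ((((2 + (1/11)/(-3)) + 4*(3*(-1 + 0)))/(-1 - 49))*(-149))*12 = ((((2 + (1/11)*(-⅓)) + 4*(3*(-1)))/(-50))*(-149))*12 = ((((2 - 1/33) + 4*(-3))*(-1/50))*(-149))*12 = (((65/33 - 12)*(-1/50))*(-149))*12 = (-331/33*(-1/50)*(-149))*12 = ((331/1650)*(-149))*12 = -49319/1650*12 = -98638/275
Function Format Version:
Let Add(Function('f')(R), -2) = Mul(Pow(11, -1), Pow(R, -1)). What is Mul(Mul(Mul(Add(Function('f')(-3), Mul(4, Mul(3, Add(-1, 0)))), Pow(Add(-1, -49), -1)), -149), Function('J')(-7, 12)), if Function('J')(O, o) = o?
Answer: Rational(-98638, 275) ≈ -358.68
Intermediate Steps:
Function('f')(R) = Add(2, Mul(Rational(1, 11), Pow(R, -1))) (Function('f')(R) = Add(2, Mul(Pow(11, -1), Pow(R, -1))) = Add(2, Mul(Rational(1, 11), Pow(R, -1))))
Mul(Mul(Mul(Add(Function('f')(-3), Mul(4, Mul(3, Add(-1, 0)))), Pow(Add(-1, -49), -1)), -149), Function('J')(-7, 12)) = Mul(Mul(Mul(Add(Add(2, Mul(Rational(1, 11), Pow(-3, -1))), Mul(4, Mul(3, Add(-1, 0)))), Pow(Add(-1, -49), -1)), -149), 12) = Mul(Mul(Mul(Add(Add(2, Mul(Rational(1, 11), Rational(-1, 3))), Mul(4, Mul(3, -1))), Pow(-50, -1)), -149), 12) = Mul(Mul(Mul(Add(Add(2, Rational(-1, 33)), Mul(4, -3)), Rational(-1, 50)), -149), 12) = Mul(Mul(Mul(Add(Rational(65, 33), -12), Rational(-1, 50)), -149), 12) = Mul(Mul(Mul(Rational(-331, 33), Rational(-1, 50)), -149), 12) = Mul(Mul(Rational(331, 1650), -149), 12) = Mul(Rational(-49319, 1650), 12) = Rational(-98638, 275)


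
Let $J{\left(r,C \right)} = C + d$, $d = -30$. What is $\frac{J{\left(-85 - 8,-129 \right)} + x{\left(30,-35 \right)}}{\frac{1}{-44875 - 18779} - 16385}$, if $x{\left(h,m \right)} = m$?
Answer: $\frac{12348876}{1042970791} \approx 0.01184$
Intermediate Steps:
$J{\left(r,C \right)} = -30 + C$ ($J{\left(r,C \right)} = C - 30 = -30 + C$)
$\frac{J{\left(-85 - 8,-129 \right)} + x{\left(30,-35 \right)}}{\frac{1}{-44875 - 18779} - 16385} = \frac{\left(-30 - 129\right) - 35}{\frac{1}{-44875 - 18779} - 16385} = \frac{-159 - 35}{\frac{1}{-63654} - 16385} = - \frac{194}{- \frac{1}{63654} - 16385} = - \frac{194}{- \frac{1042970791}{63654}} = \left(-194\right) \left(- \frac{63654}{1042970791}\right) = \frac{12348876}{1042970791}$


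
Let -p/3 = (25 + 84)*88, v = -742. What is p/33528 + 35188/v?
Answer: -2274877/47117 ≈ -48.281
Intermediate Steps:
p = -28776 (p = -3*(25 + 84)*88 = -327*88 = -3*9592 = -28776)
p/33528 + 35188/v = -28776/33528 + 35188/(-742) = -28776*1/33528 + 35188*(-1/742) = -109/127 - 17594/371 = -2274877/47117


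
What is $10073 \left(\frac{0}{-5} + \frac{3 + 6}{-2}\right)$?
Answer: $- \frac{90657}{2} \approx -45329.0$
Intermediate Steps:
$10073 \left(\frac{0}{-5} + \frac{3 + 6}{-2}\right) = 10073 \left(0 \left(- \frac{1}{5}\right) + 9 \left(- \frac{1}{2}\right)\right) = 10073 \left(0 - \frac{9}{2}\right) = 10073 \left(- \frac{9}{2}\right) = - \frac{90657}{2}$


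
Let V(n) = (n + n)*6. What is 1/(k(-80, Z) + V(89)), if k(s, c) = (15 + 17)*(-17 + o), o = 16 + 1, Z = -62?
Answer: 1/1068 ≈ 0.00093633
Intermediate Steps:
o = 17
k(s, c) = 0 (k(s, c) = (15 + 17)*(-17 + 17) = 32*0 = 0)
V(n) = 12*n (V(n) = (2*n)*6 = 12*n)
1/(k(-80, Z) + V(89)) = 1/(0 + 12*89) = 1/(0 + 1068) = 1/1068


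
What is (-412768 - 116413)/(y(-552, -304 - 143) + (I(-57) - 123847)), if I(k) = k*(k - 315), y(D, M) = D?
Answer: 529181/103195 ≈ 5.1280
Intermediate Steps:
I(k) = k*(-315 + k)
(-412768 - 116413)/(y(-552, -304 - 143) + (I(-57) - 123847)) = (-412768 - 116413)/(-552 + (-57*(-315 - 57) - 123847)) = -529181/(-552 + (-57*(-372) - 123847)) = -529181/(-552 + (21204 - 123847)) = -529181/(-552 - 102643) = -529181/(-103195) = -529181*(-1/103195) = 529181/103195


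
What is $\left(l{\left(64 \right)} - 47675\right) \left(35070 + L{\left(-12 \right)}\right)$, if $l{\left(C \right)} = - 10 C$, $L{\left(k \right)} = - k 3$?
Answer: $-1696146390$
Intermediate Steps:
$L{\left(k \right)} = - 3 k$
$\left(l{\left(64 \right)} - 47675\right) \left(35070 + L{\left(-12 \right)}\right) = \left(\left(-10\right) 64 - 47675\right) \left(35070 - -36\right) = \left(-640 - 47675\right) \left(35070 + 36\right) = \left(-48315\right) 35106 = -1696146390$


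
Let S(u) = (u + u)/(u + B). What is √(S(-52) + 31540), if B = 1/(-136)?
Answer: 2*√394490499293/7073 ≈ 177.60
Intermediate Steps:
B = -1/136 ≈ -0.0073529
S(u) = 2*u/(-1/136 + u) (S(u) = (u + u)/(u - 1/136) = (2*u)/(-1/136 + u) = 2*u/(-1/136 + u))
√(S(-52) + 31540) = √(272*(-52)/(-1 + 136*(-52)) + 31540) = √(272*(-52)/(-1 - 7072) + 31540) = √(272*(-52)/(-7073) + 31540) = √(272*(-52)*(-1/7073) + 31540) = √(14144/7073 + 31540) = √(223096564/7073) = 2*√394490499293/7073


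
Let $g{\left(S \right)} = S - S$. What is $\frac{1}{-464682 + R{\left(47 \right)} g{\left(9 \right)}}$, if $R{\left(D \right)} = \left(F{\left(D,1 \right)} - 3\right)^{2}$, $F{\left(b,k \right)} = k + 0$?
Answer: $- \frac{1}{464682} \approx -2.152 \cdot 10^{-6}$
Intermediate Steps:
$F{\left(b,k \right)} = k$
$R{\left(D \right)} = 4$ ($R{\left(D \right)} = \left(1 - 3\right)^{2} = \left(-2\right)^{2} = 4$)
$g{\left(S \right)} = 0$
$\frac{1}{-464682 + R{\left(47 \right)} g{\left(9 \right)}} = \frac{1}{-464682 + 4 \cdot 0} = \frac{1}{-464682 + 0} = \frac{1}{-464682} = - \frac{1}{464682}$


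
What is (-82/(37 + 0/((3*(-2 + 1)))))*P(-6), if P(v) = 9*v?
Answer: 4428/37 ≈ 119.68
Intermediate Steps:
(-82/(37 + 0/((3*(-2 + 1)))))*P(-6) = (-82/(37 + 0/((3*(-2 + 1)))))*(9*(-6)) = -82/(37 + 0/((3*(-1))))*(-54) = -82/(37 + 0/(-3))*(-54) = -82/(37 + 0*(-⅓))*(-54) = -82/(37 + 0)*(-54) = -82/37*(-54) = 4428/37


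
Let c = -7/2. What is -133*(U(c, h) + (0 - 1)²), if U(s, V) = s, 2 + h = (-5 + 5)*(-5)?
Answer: 665/2 ≈ 332.50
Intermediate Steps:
c = -7/2 (c = -7*½ = -7/2 ≈ -3.5000)
h = -2 (h = -2 + (-5 + 5)*(-5) = -2 + 0*(-5) = -2 + 0 = -2)
-133*(U(c, h) + (0 - 1)²) = -133*(-7/2 + (0 - 1)²) = -133*(-7/2 + (-1)²) = -133*(-7/2 + 1) = -133*(-5/2) = 665/2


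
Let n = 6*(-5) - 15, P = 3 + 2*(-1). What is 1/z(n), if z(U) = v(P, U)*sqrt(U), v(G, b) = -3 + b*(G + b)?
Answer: -I*sqrt(5)/29655 ≈ -7.5403e-5*I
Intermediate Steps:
P = 1 (P = 3 - 2 = 1)
n = -45 (n = -30 - 15 = -45)
z(U) = sqrt(U)*(-3 + U + U**2) (z(U) = (-3 + U**2 + 1*U)*sqrt(U) = (-3 + U**2 + U)*sqrt(U) = (-3 + U + U**2)*sqrt(U) = sqrt(U)*(-3 + U + U**2))
1/z(n) = 1/(sqrt(-45)*(-3 - 45 + (-45)**2)) = 1/((3*I*sqrt(5))*(-3 - 45 + 2025)) = 1/((3*I*sqrt(5))*1977) = 1/(5931*I*sqrt(5)) = -I*sqrt(5)/29655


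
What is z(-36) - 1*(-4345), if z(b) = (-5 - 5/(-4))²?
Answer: 69745/16 ≈ 4359.1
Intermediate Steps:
z(b) = 225/16 (z(b) = (-5 - 5*(-¼))² = (-5 + 5/4)² = (-15/4)² = 225/16)
z(-36) - 1*(-4345) = 225/16 - 1*(-4345) = 225/16 + 4345 = 69745/16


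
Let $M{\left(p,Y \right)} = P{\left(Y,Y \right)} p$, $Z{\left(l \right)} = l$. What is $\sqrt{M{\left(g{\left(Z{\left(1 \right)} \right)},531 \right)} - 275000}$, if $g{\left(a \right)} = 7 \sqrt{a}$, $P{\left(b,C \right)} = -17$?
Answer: $i \sqrt{275119} \approx 524.52 i$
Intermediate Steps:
$M{\left(p,Y \right)} = - 17 p$
$\sqrt{M{\left(g{\left(Z{\left(1 \right)} \right)},531 \right)} - 275000} = \sqrt{- 17 \cdot 7 \sqrt{1} - 275000} = \sqrt{- 17 \cdot 7 \cdot 1 - 275000} = \sqrt{\left(-17\right) 7 - 275000} = \sqrt{-119 - 275000} = \sqrt{-275119} = i \sqrt{275119}$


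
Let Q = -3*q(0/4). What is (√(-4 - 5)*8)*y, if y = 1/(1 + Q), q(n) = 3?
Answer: -3*I ≈ -3.0*I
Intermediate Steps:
Q = -9 (Q = -3*3 = -9)
y = -⅛ (y = 1/(1 - 9) = 1/(-8) = -⅛ ≈ -0.12500)
(√(-4 - 5)*8)*y = (√(-4 - 5)*8)*(-⅛) = (√(-9)*8)*(-⅛) = ((3*I)*8)*(-⅛) = (24*I)*(-⅛) = -3*I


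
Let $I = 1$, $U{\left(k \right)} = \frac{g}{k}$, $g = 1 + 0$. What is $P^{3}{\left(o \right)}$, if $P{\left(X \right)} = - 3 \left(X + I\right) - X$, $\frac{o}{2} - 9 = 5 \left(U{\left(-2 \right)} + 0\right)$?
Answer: $-166375$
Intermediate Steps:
$g = 1$
$U{\left(k \right)} = \frac{1}{k}$ ($U{\left(k \right)} = 1 \frac{1}{k} = \frac{1}{k}$)
$o = 13$ ($o = 18 + 2 \cdot 5 \left(\frac{1}{-2} + 0\right) = 18 + 2 \cdot 5 \left(- \frac{1}{2} + 0\right) = 18 + 2 \cdot 5 \left(- \frac{1}{2}\right) = 18 + 2 \left(- \frac{5}{2}\right) = 18 - 5 = 13$)
$P{\left(X \right)} = -3 - 4 X$ ($P{\left(X \right)} = - 3 \left(X + 1\right) - X = - 3 \left(1 + X\right) - X = \left(-3 - 3 X\right) - X = -3 - 4 X$)
$P^{3}{\left(o \right)} = \left(-3 - 52\right)^{3} = \left(-55\right)^{3} = -166375$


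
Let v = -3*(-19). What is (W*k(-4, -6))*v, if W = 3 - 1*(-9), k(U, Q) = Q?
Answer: -4104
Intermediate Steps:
v = 57
W = 12 (W = 3 + 9 = 12)
(W*k(-4, -6))*v = (12*(-6))*57 = -72*57 = -4104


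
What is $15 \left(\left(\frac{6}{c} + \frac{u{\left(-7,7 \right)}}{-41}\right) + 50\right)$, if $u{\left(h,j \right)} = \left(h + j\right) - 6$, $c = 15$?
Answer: $\frac{31086}{41} \approx 758.2$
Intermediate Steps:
$u{\left(h,j \right)} = -6 + h + j$
$15 \left(\left(\frac{6}{c} + \frac{u{\left(-7,7 \right)}}{-41}\right) + 50\right) = 15 \left(\left(\frac{6}{15} + \frac{-6 - 7 + 7}{-41}\right) + 50\right) = 15 \left(\left(6 \cdot \frac{1}{15} - - \frac{6}{41}\right) + 50\right) = 15 \left(\left(\frac{2}{5} + \frac{6}{41}\right) + 50\right) = 15 \left(\frac{112}{205} + 50\right) = 15 \cdot \frac{10362}{205} = \frac{31086}{41}$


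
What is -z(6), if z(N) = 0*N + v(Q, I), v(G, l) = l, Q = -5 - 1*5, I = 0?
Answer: 0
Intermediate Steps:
Q = -10 (Q = -5 - 5 = -10)
z(N) = 0 (z(N) = 0*N + 0 = 0 + 0 = 0)
-z(6) = -1*0 = 0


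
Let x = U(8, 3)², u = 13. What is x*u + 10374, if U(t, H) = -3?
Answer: 10491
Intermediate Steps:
x = 9 (x = (-3)² = 9)
x*u + 10374 = 9*13 + 10374 = 117 + 10374 = 10491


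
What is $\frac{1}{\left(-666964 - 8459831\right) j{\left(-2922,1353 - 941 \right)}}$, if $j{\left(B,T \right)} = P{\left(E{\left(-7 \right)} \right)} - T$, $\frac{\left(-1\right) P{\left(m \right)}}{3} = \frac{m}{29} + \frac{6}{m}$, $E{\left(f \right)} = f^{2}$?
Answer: $\frac{1421}{5413804877715} \approx 2.6248 \cdot 10^{-10}$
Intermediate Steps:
$P{\left(m \right)} = - \frac{18}{m} - \frac{3 m}{29}$ ($P{\left(m \right)} = - 3 \left(\frac{m}{29} + \frac{6}{m}\right) = - 3 \left(\frac{6}{m} + \frac{m}{29}\right) = - \frac{18}{m} - \frac{3 m}{29}$)
$j{\left(B,T \right)} = - \frac{7725}{1421} - T$ ($j{\left(B,T \right)} = \left(- \frac{18}{\left(-7\right)^{2}} - \frac{3 \left(-7\right)^{2}}{29}\right) - T = \left(- \frac{18}{49} - \frac{147}{29}\right) - T = - \frac{7725}{1421} - T$)
$\frac{1}{\left(-666964 - 8459831\right) j{\left(-2922,1353 - 941 \right)}} = \frac{1}{\left(-666964 - 8459831\right) \left(- \frac{7725}{1421} - \left(1353 - 941\right)\right)} = \frac{1}{\left(-9126795\right) \left(- \frac{7725}{1421} - \left(1353 - 941\right)\right)} = - \frac{1}{9126795 \left(- \frac{7725}{1421} - 412\right)} = - \frac{1}{9126795 \left(- \frac{593177}{1421}\right)} = \left(- \frac{1}{9126795}\right) \left(- \frac{1421}{593177}\right) = \frac{1421}{5413804877715}$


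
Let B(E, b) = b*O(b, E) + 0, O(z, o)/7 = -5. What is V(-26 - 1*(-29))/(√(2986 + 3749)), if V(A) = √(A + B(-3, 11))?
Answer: I*√2572770/6735 ≈ 0.23816*I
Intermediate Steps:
O(z, o) = -35 (O(z, o) = 7*(-5) = -35)
B(E, b) = -35*b (B(E, b) = b*(-35) + 0 = -35*b + 0 = -35*b)
V(A) = √(-385 + A) (V(A) = √(A - 35*11) = √(A - 385) = √(-385 + A))
V(-26 - 1*(-29))/(√(2986 + 3749)) = √(-385 + (-26 - 1*(-29)))/(√(2986 + 3749)) = √(-385 + (-26 + 29))/(√6735) = √(-385 + 3)*(√6735/6735) = √(-382)*(√6735/6735) = (I*√382)*(√6735/6735) = I*√2572770/6735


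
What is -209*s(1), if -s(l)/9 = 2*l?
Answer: 3762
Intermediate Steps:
s(l) = -18*l
-209*s(1) = -(-3762) = -209*(-18) = 3762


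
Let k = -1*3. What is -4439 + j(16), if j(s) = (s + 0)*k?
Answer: -4487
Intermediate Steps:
k = -3
j(s) = -3*s (j(s) = (s + 0)*(-3) = s*(-3) = -3*s)
-4439 + j(16) = -4439 - 3*16 = -4439 - 48 = -4487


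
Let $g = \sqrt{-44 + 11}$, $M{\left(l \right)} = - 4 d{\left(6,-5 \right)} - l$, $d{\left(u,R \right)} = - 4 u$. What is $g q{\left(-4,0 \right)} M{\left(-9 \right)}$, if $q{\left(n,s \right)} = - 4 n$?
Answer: $1680 i \sqrt{33} \approx 9650.9 i$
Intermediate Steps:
$M{\left(l \right)} = 96 - l$ ($M{\left(l \right)} = - 4 \left(\left(-4\right) 6\right) - l = \left(-4\right) \left(-24\right) - l = 96 - l$)
$g = i \sqrt{33}$ ($g = \sqrt{-33} = i \sqrt{33} \approx 5.7446 i$)
$g q{\left(-4,0 \right)} M{\left(-9 \right)} = i \sqrt{33} \left(\left(-4\right) \left(-4\right)\right) \left(96 - -9\right) = i \sqrt{33} \cdot 16 \left(96 + 9\right) = 16 i \sqrt{33} \cdot 105 = 1680 i \sqrt{33}$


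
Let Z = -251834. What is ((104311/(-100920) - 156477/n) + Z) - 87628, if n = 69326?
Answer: -1187514071763133/3498189960 ≈ -3.3947e+5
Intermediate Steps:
((104311/(-100920) - 156477/n) + Z) - 87628 = ((104311/(-100920) - 156477/69326) - 251834) - 87628 = ((104311*(-1/100920) - 156477*1/69326) - 251834) - 87628 = ((-104311/100920 - 156477/69326) - 251834) - 87628 = (-11511561613/3498189960 - 251834) - 87628 = -880974681948253/3498189960 - 87628 = -1187514071763133/3498189960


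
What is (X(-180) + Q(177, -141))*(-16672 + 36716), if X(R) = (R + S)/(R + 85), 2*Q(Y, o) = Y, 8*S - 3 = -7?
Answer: 9059888/5 ≈ 1.8120e+6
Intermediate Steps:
S = -½ (S = 3/8 + (⅛)*(-7) = 3/8 - 7/8 = -½ ≈ -0.50000)
Q(Y, o) = Y/2
X(R) = (-½ + R)/(85 + R) (X(R) = (R - ½)/(R + 85) = (-½ + R)/(85 + R))
(X(-180) + Q(177, -141))*(-16672 + 36716) = ((-½ - 180)/(85 - 180) + (½)*177)*(-16672 + 36716) = (-361/2/(-95) + 177/2)*20044 = (-1/95*(-361/2) + 177/2)*20044 = (19/10 + 177/2)*20044 = (452/5)*20044 = 9059888/5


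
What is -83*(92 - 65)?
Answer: -2241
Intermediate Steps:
-83*(92 - 65) = -83*27 = -2241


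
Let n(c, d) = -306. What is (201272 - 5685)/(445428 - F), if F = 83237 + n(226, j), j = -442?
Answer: 195587/362497 ≈ 0.53955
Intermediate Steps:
F = 82931 (F = 83237 - 306 = 82931)
(201272 - 5685)/(445428 - F) = (201272 - 5685)/(445428 - 1*82931) = 195587/(445428 - 82931) = 195587/362497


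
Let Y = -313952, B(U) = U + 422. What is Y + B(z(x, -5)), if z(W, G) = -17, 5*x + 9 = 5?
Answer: -313547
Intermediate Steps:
x = -⅘ (x = -9/5 + (⅕)*5 = -9/5 + 1 = -⅘ ≈ -0.80000)
B(U) = 422 + U
Y + B(z(x, -5)) = -313952 + (422 - 17) = -313952 + 405 = -313547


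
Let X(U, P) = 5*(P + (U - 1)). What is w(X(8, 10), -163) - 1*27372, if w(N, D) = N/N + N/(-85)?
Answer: -27372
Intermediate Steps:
X(U, P) = -5 + 5*P + 5*U (X(U, P) = 5*(P + (-1 + U)) = 5*(-1 + P + U) = -5 + 5*P + 5*U)
w(N, D) = 1 - N/85 (w(N, D) = 1 + N*(-1/85) = 1 - N/85)
w(X(8, 10), -163) - 1*27372 = (1 - (-5 + 5*10 + 5*8)/85) - 1*27372 = (1 - (-5 + 50 + 40)/85) - 27372 = (1 - 1/85*85) - 27372 = (1 - 1) - 27372 = 0 - 27372 = -27372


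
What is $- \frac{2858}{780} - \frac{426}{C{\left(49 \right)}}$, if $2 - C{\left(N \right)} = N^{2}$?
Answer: $- \frac{3262031}{935610} \approx -3.4865$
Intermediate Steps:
$C{\left(N \right)} = 2 - N^{2}$
$- \frac{2858}{780} - \frac{426}{C{\left(49 \right)}} = - \frac{2858}{780} - \frac{426}{2 - 49^{2}} = \left(-2858\right) \frac{1}{780} - \frac{426}{2 - 2401} = - \frac{1429}{390} - \frac{426}{2 - 2401} = - \frac{1429}{390} - \frac{426}{-2399} = - \frac{1429}{390} - - \frac{426}{2399} = - \frac{1429}{390} + \frac{426}{2399} = - \frac{3262031}{935610}$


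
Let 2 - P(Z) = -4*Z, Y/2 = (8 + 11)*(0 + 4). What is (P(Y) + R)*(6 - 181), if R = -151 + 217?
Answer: -118300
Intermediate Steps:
Y = 152 (Y = 2*((8 + 11)*(0 + 4)) = 2*(19*4) = 2*76 = 152)
P(Z) = 2 + 4*Z (P(Z) = 2 - (-4)*Z = 2 + 4*Z)
R = 66
(P(Y) + R)*(6 - 181) = ((2 + 4*152) + 66)*(6 - 181) = ((2 + 608) + 66)*(-175) = (610 + 66)*(-175) = 676*(-175) = -118300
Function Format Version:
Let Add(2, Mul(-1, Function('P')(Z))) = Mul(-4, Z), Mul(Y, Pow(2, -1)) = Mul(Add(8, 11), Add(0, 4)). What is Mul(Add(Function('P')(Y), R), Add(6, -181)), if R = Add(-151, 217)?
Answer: -118300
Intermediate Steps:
Y = 152 (Y = Mul(2, Mul(Add(8, 11), Add(0, 4))) = Mul(2, Mul(19, 4)) = Mul(2, 76) = 152)
Function('P')(Z) = Add(2, Mul(4, Z)) (Function('P')(Z) = Add(2, Mul(-1, Mul(-4, Z))) = Add(2, Mul(4, Z)))
R = 66
Mul(Add(Function('P')(Y), R), Add(6, -181)) = Mul(Add(Add(2, Mul(4, 152)), 66), Add(6, -181)) = Mul(Add(Add(2, 608), 66), -175) = Mul(Add(610, 66), -175) = Mul(676, -175) = -118300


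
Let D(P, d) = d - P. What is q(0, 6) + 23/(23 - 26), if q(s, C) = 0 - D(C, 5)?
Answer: -20/3 ≈ -6.6667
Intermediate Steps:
q(s, C) = -5 + C (q(s, C) = 0 - (5 - C) = 0 + (-5 + C) = -5 + C)
q(0, 6) + 23/(23 - 26) = (-5 + 6) + 23/(23 - 26) = 1 + 23/(-3) = 1 + 23*(-1/3) = 1 - 23/3 = -20/3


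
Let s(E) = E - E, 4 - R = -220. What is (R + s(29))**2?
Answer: 50176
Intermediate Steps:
R = 224 (R = 4 - 1*(-220) = 4 + 220 = 224)
s(E) = 0
(R + s(29))**2 = (224 + 0)**2 = 224**2 = 50176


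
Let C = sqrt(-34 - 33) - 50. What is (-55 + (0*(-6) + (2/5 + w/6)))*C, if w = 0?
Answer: 2730 - 273*I*sqrt(67)/5 ≈ 2730.0 - 446.92*I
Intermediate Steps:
C = -50 + I*sqrt(67) (C = sqrt(-67) - 50 = I*sqrt(67) - 50 = -50 + I*sqrt(67) ≈ -50.0 + 8.1853*I)
(-55 + (0*(-6) + (2/5 + w/6)))*C = (-55 + (0*(-6) + (2/5 + 0/6)))*(-50 + I*sqrt(67)) = (-55 + (0 + (2*(1/5) + 0*(1/6))))*(-50 + I*sqrt(67)) = (-55 + (0 + (2/5 + 0)))*(-50 + I*sqrt(67)) = (-55 + (0 + 2/5))*(-50 + I*sqrt(67)) = (-55 + 2/5)*(-50 + I*sqrt(67)) = -273*(-50 + I*sqrt(67))/5 = 2730 - 273*I*sqrt(67)/5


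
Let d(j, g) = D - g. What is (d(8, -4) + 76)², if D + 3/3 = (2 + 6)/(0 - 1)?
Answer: 5041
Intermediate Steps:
D = -9 (D = -1 + (2 + 6)/(0 - 1) = -1 + 8/(-1) = -1 + 8*(-1) = -1 - 8 = -9)
d(j, g) = -9 - g
(d(8, -4) + 76)² = ((-9 - 1*(-4)) + 76)² = ((-9 + 4) + 76)² = (-5 + 76)² = 71² = 5041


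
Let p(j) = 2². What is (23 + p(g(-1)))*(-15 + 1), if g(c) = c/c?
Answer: -378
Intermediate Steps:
g(c) = 1
p(j) = 4
(23 + p(g(-1)))*(-15 + 1) = (23 + 4)*(-15 + 1) = 27*(-14) = -378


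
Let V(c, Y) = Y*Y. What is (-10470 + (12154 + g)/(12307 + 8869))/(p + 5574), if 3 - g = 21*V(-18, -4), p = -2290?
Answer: -221700899/69541984 ≈ -3.1880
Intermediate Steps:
V(c, Y) = Y²
g = -333 (g = 3 - 21*(-4)² = 3 - 21*16 = 3 - 1*336 = 3 - 336 = -333)
(-10470 + (12154 + g)/(12307 + 8869))/(p + 5574) = (-10470 + (12154 - 333)/(12307 + 8869))/(-2290 + 5574) = (-10470 + 11821/21176)/3284 = (-10470 + 11821*(1/21176))*(1/3284) = (-10470 + 11821/21176)*(1/3284) = -221700899/21176*1/3284 = -221700899/69541984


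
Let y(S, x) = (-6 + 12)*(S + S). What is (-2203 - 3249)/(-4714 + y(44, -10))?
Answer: 2726/2093 ≈ 1.3024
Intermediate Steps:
y(S, x) = 12*S (y(S, x) = 6*(2*S) = 12*S)
(-2203 - 3249)/(-4714 + y(44, -10)) = (-2203 - 3249)/(-4714 + 12*44) = -5452/(-4714 + 528) = -5452/(-4186) = -5452*(-1/4186) = 2726/2093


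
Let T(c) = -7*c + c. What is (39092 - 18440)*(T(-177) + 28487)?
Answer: 610245948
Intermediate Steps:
T(c) = -6*c
(39092 - 18440)*(T(-177) + 28487) = (39092 - 18440)*(-6*(-177) + 28487) = 20652*(1062 + 28487) = 20652*29549 = 610245948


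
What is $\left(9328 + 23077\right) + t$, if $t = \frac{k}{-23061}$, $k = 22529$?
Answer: $\frac{747269176}{23061} \approx 32404.0$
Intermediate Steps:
$t = - \frac{22529}{23061}$ ($t = \frac{22529}{-23061} = 22529 \left(- \frac{1}{23061}\right) = - \frac{22529}{23061} \approx -0.97693$)
$\left(9328 + 23077\right) + t = \left(9328 + 23077\right) - \frac{22529}{23061} = 32405 - \frac{22529}{23061} = \frac{747269176}{23061}$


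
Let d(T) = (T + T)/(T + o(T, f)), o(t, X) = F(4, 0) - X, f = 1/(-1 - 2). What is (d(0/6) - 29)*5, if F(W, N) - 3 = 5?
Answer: -145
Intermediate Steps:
F(W, N) = 8 (F(W, N) = 3 + 5 = 8)
f = -⅓ (f = 1/(-3) = -⅓ ≈ -0.33333)
o(t, X) = 8 - X
d(T) = 2*T/(25/3 + T) (d(T) = (T + T)/(T + (8 - 1*(-⅓))) = (2*T)/(T + (8 + ⅓)) = (2*T)/(T + 25/3) = (2*T)/(25/3 + T) = 2*T/(25/3 + T))
(d(0/6) - 29)*5 = (6*(0/6)/(25 + 3*(0/6)) - 29)*5 = (6*(0*(⅙))/(25 + 3*(0*(⅙))) - 29)*5 = (6*0/(25 + 3*0) - 29)*5 = (6*0/(25 + 0) - 29)*5 = (6*0/25 - 29)*5 = (6*0*(1/25) - 29)*5 = (0 - 29)*5 = -29*5 = -145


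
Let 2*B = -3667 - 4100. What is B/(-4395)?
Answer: 2589/2930 ≈ 0.88362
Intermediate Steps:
B = -7767/2 (B = (-3667 - 4100)/2 = (1/2)*(-7767) = -7767/2 ≈ -3883.5)
B/(-4395) = -7767/2/(-4395) = -7767/2*(-1/4395) = 2589/2930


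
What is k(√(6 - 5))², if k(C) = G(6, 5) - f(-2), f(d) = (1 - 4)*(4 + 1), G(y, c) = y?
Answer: 441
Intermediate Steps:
f(d) = -15 (f(d) = -3*5 = -15)
k(C) = 21 (k(C) = 6 - 1*(-15) = 6 + 15 = 21)
k(√(6 - 5))² = 21² = 441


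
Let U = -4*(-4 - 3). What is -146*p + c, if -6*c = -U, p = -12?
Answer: 5270/3 ≈ 1756.7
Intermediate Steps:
U = 28 (U = -4*(-7) = 28)
c = 14/3 (c = -(-1)*28/6 = -⅙*(-28) = 14/3 ≈ 4.6667)
-146*p + c = -146*(-12) + 14/3 = 1752 + 14/3 = 5270/3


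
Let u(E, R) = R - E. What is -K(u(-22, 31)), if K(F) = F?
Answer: -53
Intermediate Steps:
-K(u(-22, 31)) = -(31 - 1*(-22)) = -(31 + 22) = -1*53 = -53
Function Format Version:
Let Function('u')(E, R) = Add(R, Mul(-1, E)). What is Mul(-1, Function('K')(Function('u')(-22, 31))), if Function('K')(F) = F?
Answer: -53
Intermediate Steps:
Mul(-1, Function('K')(Function('u')(-22, 31))) = Mul(-1, Add(31, Mul(-1, -22))) = Mul(-1, Add(31, 22)) = Mul(-1, 53) = -53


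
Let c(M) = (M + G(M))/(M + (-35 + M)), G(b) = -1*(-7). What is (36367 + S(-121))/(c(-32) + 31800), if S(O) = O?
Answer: 3588354/3148225 ≈ 1.1398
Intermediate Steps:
G(b) = 7
c(M) = (7 + M)/(-35 + 2*M) (c(M) = (M + 7)/(M + (-35 + M)) = (7 + M)/(-35 + 2*M))
(36367 + S(-121))/(c(-32) + 31800) = (36367 - 121)/((7 - 32)/(-35 + 2*(-32)) + 31800) = 36246/(-25/(-35 - 64) + 31800) = 36246/(-25/(-99) + 31800) = 36246/(-1/99*(-25) + 31800) = 36246/(25/99 + 31800) = 36246/(3148225/99) = 36246*(99/3148225) = 3588354/3148225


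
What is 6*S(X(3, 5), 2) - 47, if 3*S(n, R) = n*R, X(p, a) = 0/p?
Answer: -47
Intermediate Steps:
X(p, a) = 0
S(n, R) = R*n/3 (S(n, R) = (n*R)/3 = (R*n)/3 = R*n/3)
6*S(X(3, 5), 2) - 47 = 6*((1/3)*2*0) - 47 = 6*0 - 47 = 0 - 47 = -47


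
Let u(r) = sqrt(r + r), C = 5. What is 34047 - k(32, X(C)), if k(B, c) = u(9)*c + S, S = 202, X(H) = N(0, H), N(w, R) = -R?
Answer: 33845 + 15*sqrt(2) ≈ 33866.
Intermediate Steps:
X(H) = -H
u(r) = sqrt(2)*sqrt(r) (u(r) = sqrt(2*r) = sqrt(2)*sqrt(r))
k(B, c) = 202 + 3*c*sqrt(2) (k(B, c) = (sqrt(2)*sqrt(9))*c + 202 = (sqrt(2)*3)*c + 202 = (3*sqrt(2))*c + 202 = 3*c*sqrt(2) + 202 = 202 + 3*c*sqrt(2))
34047 - k(32, X(C)) = 34047 - (202 + 3*(-1*5)*sqrt(2)) = 34047 - (202 + 3*(-5)*sqrt(2)) = 34047 - (202 - 15*sqrt(2)) = 34047 + (-202 + 15*sqrt(2)) = 33845 + 15*sqrt(2)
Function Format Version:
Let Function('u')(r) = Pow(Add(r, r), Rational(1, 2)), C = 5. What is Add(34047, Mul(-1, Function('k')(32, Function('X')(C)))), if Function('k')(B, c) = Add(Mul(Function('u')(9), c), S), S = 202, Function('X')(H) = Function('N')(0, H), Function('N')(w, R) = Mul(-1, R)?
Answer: Add(33845, Mul(15, Pow(2, Rational(1, 2)))) ≈ 33866.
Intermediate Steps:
Function('X')(H) = Mul(-1, H)
Function('u')(r) = Mul(Pow(2, Rational(1, 2)), Pow(r, Rational(1, 2))) (Function('u')(r) = Pow(Mul(2, r), Rational(1, 2)) = Mul(Pow(2, Rational(1, 2)), Pow(r, Rational(1, 2))))
Function('k')(B, c) = Add(202, Mul(3, c, Pow(2, Rational(1, 2)))) (Function('k')(B, c) = Add(Mul(Mul(Pow(2, Rational(1, 2)), Pow(9, Rational(1, 2))), c), 202) = Add(Mul(Mul(Pow(2, Rational(1, 2)), 3), c), 202) = Add(Mul(Mul(3, Pow(2, Rational(1, 2))), c), 202) = Add(Mul(3, c, Pow(2, Rational(1, 2))), 202) = Add(202, Mul(3, c, Pow(2, Rational(1, 2)))))
Add(34047, Mul(-1, Function('k')(32, Function('X')(C)))) = Add(34047, Mul(-1, Add(202, Mul(3, Mul(-1, 5), Pow(2, Rational(1, 2)))))) = Add(34047, Mul(-1, Add(202, Mul(3, -5, Pow(2, Rational(1, 2)))))) = Add(34047, Mul(-1, Add(202, Mul(-15, Pow(2, Rational(1, 2)))))) = Add(34047, Add(-202, Mul(15, Pow(2, Rational(1, 2))))) = Add(33845, Mul(15, Pow(2, Rational(1, 2))))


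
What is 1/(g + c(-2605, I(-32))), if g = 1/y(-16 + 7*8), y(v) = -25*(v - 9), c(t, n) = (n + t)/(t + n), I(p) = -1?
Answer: 775/774 ≈ 1.0013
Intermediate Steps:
c(t, n) = 1 (c(t, n) = (n + t)/(n + t) = 1)
y(v) = 225 - 25*v (y(v) = -25*(-9 + v) = 225 - 25*v)
g = -1/775 (g = 1/(225 - 25*(-16 + 7*8)) = 1/(225 - 25*(-16 + 56)) = 1/(225 - 25*40) = 1/(225 - 1000) = 1/(-775) = -1/775 ≈ -0.0012903)
1/(g + c(-2605, I(-32))) = 1/(-1/775 + 1) = 1/(774/775) = 775/774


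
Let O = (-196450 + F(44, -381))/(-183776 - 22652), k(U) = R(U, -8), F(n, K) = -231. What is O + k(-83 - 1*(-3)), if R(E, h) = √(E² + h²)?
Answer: 196681/206428 + 8*√101 ≈ 81.352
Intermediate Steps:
k(U) = √(64 + U²) (k(U) = √(U² + (-8)²) = √(U² + 64) = √(64 + U²))
O = 196681/206428 (O = (-196450 - 231)/(-183776 - 22652) = -196681/(-206428) = -196681*(-1/206428) = 196681/206428 ≈ 0.95278)
O + k(-83 - 1*(-3)) = 196681/206428 + √(64 + (-83 - 1*(-3))²) = 196681/206428 + √(64 + (-83 + 3)²) = 196681/206428 + √(64 + (-80)²) = 196681/206428 + √(64 + 6400) = 196681/206428 + √6464 = 196681/206428 + 8*√101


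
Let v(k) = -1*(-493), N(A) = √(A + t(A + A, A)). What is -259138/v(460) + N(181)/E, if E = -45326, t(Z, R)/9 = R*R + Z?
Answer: -259138/493 - 2*√18643/22663 ≈ -525.65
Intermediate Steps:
t(Z, R) = 9*Z + 9*R² (t(Z, R) = 9*(R*R + Z) = 9*(R² + Z) = 9*(Z + R²) = 9*Z + 9*R²)
N(A) = √(9*A² + 19*A) (N(A) = √(A + (9*(A + A) + 9*A²)) = √(A + (9*(2*A) + 9*A²)) = √(A + (18*A + 9*A²)) = √(A + (9*A² + 18*A)) = √(9*A² + 19*A))
v(k) = 493
-259138/v(460) + N(181)/E = -259138/493 + √(181*(19 + 9*181))/(-45326) = -259138*1/493 + √(181*(19 + 1629))*(-1/45326) = -259138/493 + √(181*1648)*(-1/45326) = -259138/493 + √298288*(-1/45326) = -259138/493 + (4*√18643)*(-1/45326) = -259138/493 - 2*√18643/22663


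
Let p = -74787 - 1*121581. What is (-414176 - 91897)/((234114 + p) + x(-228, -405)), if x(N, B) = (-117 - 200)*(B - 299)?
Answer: -506073/260914 ≈ -1.9396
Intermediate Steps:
p = -196368 (p = -74787 - 121581 = -196368)
x(N, B) = 94783 - 317*B (x(N, B) = -317*(-299 + B) = 94783 - 317*B)
(-414176 - 91897)/((234114 + p) + x(-228, -405)) = (-414176 - 91897)/((234114 - 196368) + (94783 - 317*(-405))) = -506073/(37746 + (94783 + 128385)) = -506073/(37746 + 223168) = -506073/260914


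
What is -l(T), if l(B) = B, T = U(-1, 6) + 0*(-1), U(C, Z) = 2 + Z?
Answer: -8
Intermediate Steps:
T = 8 (T = (2 + 6) + 0*(-1) = 8 + 0 = 8)
-l(T) = -1*8 = -8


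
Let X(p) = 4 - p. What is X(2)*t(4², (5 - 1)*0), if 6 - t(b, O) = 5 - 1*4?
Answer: 10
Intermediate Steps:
t(b, O) = 5 (t(b, O) = 6 - (5 - 1*4) = 6 - (5 - 4) = 6 - 1*1 = 6 - 1 = 5)
X(2)*t(4², (5 - 1)*0) = (4 - 1*2)*5 = (4 - 2)*5 = 2*5 = 10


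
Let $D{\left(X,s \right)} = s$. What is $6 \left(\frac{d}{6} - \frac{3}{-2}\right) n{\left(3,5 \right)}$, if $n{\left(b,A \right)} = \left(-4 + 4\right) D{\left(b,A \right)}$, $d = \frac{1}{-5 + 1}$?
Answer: $0$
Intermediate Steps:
$d = - \frac{1}{4}$ ($d = \frac{1}{-4} = - \frac{1}{4} \approx -0.25$)
$n{\left(b,A \right)} = 0$ ($n{\left(b,A \right)} = \left(-4 + 4\right) A = 0 A = 0$)
$6 \left(\frac{d}{6} - \frac{3}{-2}\right) n{\left(3,5 \right)} = 6 \left(- \frac{1}{4 \cdot 6} - \frac{3}{-2}\right) 0 = 6 \left(\left(- \frac{1}{4}\right) \frac{1}{6} - - \frac{3}{2}\right) 0 = 6 \left(- \frac{1}{24} + \frac{3}{2}\right) 0 = 6 \cdot \frac{35}{24} \cdot 0 = \frac{35}{4} \cdot 0 = 0$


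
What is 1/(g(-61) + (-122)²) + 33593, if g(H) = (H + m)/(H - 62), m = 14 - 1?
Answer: 20500464221/610260 ≈ 33593.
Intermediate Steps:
m = 13
g(H) = (13 + H)/(-62 + H) (g(H) = (H + 13)/(H - 62) = (13 + H)/(-62 + H))
1/(g(-61) + (-122)²) + 33593 = 1/((13 - 61)/(-62 - 61) + (-122)²) + 33593 = 1/(-48/(-123) + 14884) + 33593 = 1/(-1/123*(-48) + 14884) + 33593 = 1/(16/41 + 14884) + 33593 = 1/(610260/41) + 33593 = 41/610260 + 33593 = 20500464221/610260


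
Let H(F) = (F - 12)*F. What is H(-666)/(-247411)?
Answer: -451548/247411 ≈ -1.8251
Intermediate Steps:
H(F) = F*(-12 + F) (H(F) = (-12 + F)*F = F*(-12 + F))
H(-666)/(-247411) = -666*(-12 - 666)/(-247411) = -666*(-678)*(-1/247411) = 451548*(-1/247411) = -451548/247411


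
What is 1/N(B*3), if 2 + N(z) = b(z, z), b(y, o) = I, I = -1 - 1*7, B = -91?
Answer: -⅒ ≈ -0.10000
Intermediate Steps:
I = -8 (I = -1 - 7 = -8)
b(y, o) = -8
N(z) = -10 (N(z) = -2 - 8 = -10)
1/N(B*3) = 1/(-10) = -⅒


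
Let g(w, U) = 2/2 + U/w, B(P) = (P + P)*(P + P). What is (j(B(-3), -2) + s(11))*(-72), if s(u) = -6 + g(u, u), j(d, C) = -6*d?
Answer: 15840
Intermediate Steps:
B(P) = 4*P² (B(P) = (2*P)*(2*P) = 4*P²)
g(w, U) = 1 + U/w (g(w, U) = 2*(½) + U/w = 1 + U/w)
s(u) = -4 (s(u) = -6 + (u + u)/u = -6 + (2*u)/u = -6 + 2 = -4)
(j(B(-3), -2) + s(11))*(-72) = (-24*(-3)² - 4)*(-72) = (-24*9 - 4)*(-72) = (-6*36 - 4)*(-72) = (-216 - 4)*(-72) = -220*(-72) = 15840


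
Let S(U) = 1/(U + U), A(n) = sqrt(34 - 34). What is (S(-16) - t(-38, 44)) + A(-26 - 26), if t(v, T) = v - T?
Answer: 2623/32 ≈ 81.969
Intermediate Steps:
A(n) = 0 (A(n) = sqrt(0) = 0)
S(U) = 1/(2*U)
(S(-16) - t(-38, 44)) + A(-26 - 26) = ((1/2)/(-16) - (-38 - 1*44)) + 0 = ((1/2)*(-1/16) - (-38 - 44)) + 0 = (-1/32 - 1*(-82)) + 0 = (-1/32 + 82) + 0 = 2623/32 + 0 = 2623/32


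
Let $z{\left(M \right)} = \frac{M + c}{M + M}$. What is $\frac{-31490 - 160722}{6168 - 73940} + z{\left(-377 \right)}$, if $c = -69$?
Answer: $\frac{21894270}{6387511} \approx 3.4277$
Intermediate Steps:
$z{\left(M \right)} = \frac{-69 + M}{2 M}$ ($z{\left(M \right)} = \frac{M - 69}{M + M} = \frac{-69 + M}{2 M}$)
$\frac{-31490 - 160722}{6168 - 73940} + z{\left(-377 \right)} = \frac{-31490 - 160722}{6168 - 73940} + \frac{-69 - 377}{2 \left(-377\right)} = - \frac{192212}{-67772} + \frac{1}{2} \left(- \frac{1}{377}\right) \left(-446\right) = \left(-192212\right) \left(- \frac{1}{67772}\right) + \frac{223}{377} = \frac{48053}{16943} + \frac{223}{377} = \frac{21894270}{6387511}$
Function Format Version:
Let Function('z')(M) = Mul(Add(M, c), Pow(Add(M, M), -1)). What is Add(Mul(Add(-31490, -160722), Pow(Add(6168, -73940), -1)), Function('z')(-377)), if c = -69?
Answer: Rational(21894270, 6387511) ≈ 3.4277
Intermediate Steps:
Function('z')(M) = Mul(Rational(1, 2), Pow(M, -1), Add(-69, M)) (Function('z')(M) = Mul(Add(M, -69), Pow(Add(M, M), -1)) = Mul(Add(-69, M), Pow(Mul(2, M), -1)) = Mul(Add(-69, M), Mul(Rational(1, 2), Pow(M, -1))) = Mul(Rational(1, 2), Pow(M, -1), Add(-69, M)))
Add(Mul(Add(-31490, -160722), Pow(Add(6168, -73940), -1)), Function('z')(-377)) = Add(Mul(Add(-31490, -160722), Pow(Add(6168, -73940), -1)), Mul(Rational(1, 2), Pow(-377, -1), Add(-69, -377))) = Add(Mul(-192212, Pow(-67772, -1)), Mul(Rational(1, 2), Rational(-1, 377), -446)) = Add(Mul(-192212, Rational(-1, 67772)), Rational(223, 377)) = Add(Rational(48053, 16943), Rational(223, 377)) = Rational(21894270, 6387511)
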